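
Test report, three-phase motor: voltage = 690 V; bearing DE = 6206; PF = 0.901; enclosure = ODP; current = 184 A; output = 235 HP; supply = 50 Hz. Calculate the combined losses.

P_in = √3·V·I·cosφ = 1.732×690×184×0.901 = 198125 W
P_out = 235×746 = 175310 W
Losses = P_in − P_out = 198125 − 175310 = 22815 W

22.8 kW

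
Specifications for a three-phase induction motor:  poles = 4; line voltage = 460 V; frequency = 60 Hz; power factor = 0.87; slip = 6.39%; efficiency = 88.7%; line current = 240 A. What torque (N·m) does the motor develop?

P_in = √3·V·I·cosφ = 1.732 × 460 × 240 × 0.87 = 166355 W
P_out = η·P_in = 0.887 × 166355 = 147557 W
n_s = 120×60/4 = 1800 rpm; n = 1800×(1−0.0639) = 1685 rpm
ω = 2π×1685/60 = 176.5 rad/s
τ = P_out/ω = 147557/176.5 = 836 N·m

836 N·m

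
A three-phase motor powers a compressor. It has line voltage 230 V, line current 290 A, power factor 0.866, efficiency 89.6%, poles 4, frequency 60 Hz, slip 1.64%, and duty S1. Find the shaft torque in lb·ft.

P_in = √3·V·I·cosφ = 1.732 × 230 × 290 × 0.866 = 100044 W
P_out = η·P_in = 0.896 × 100044 = 89639 W
n_s = 120×60/4 = 1800 rpm; n = 1800×(1−0.0164) = 1770 rpm
ω = 2π×1770/60 = 185.4 rad/s
τ = P_out/ω = 89639/185.4 = 483.5 N·m
In lb·ft: 483.5/1.356 = 357 lb·ft

357 lb·ft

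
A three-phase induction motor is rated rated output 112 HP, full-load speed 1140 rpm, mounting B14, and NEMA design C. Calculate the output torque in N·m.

700 N·m

P_out = 112 × 746 = 83552 W
ω = 2π × 1140/60 = 119.4 rad/s
τ = P_out/ω = 83552/119.4 = 700 N·m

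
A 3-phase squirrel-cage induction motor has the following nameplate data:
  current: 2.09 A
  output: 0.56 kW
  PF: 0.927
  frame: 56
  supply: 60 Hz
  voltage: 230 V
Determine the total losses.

212 W

P_in = √3·V·I·cosφ = 1.732×230×2.09×0.927 = 772 W
P_out = 560 W
Losses = P_in − P_out = 772 − 560 = 212 W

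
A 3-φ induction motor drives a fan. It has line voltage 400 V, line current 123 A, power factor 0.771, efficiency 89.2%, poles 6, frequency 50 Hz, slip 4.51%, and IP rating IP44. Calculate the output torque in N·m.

P_in = √3·V·I·cosφ = 1.732 × 400 × 123 × 0.771 = 65700 W
P_out = η·P_in = 0.892 × 65700 = 58604 W
n_s = 120×50/6 = 1000 rpm; n = 1000×(1−0.0451) = 955 rpm
ω = 2π×955/60 = 100 rad/s
τ = P_out/ω = 58604/100 = 586 N·m

586 N·m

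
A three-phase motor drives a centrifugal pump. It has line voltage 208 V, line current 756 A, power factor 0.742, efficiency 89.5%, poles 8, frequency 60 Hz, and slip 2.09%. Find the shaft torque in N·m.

P_in = √3·V·I·cosφ = 1.732 × 208 × 756 × 0.742 = 202086 W
P_out = η·P_in = 0.895 × 202086 = 180867 W
n_s = 120×60/8 = 900 rpm; n = 900×(1−0.0209) = 881 rpm
ω = 2π×881/60 = 92.26 rad/s
τ = P_out/ω = 180867/92.26 = 1960 N·m

1960 N·m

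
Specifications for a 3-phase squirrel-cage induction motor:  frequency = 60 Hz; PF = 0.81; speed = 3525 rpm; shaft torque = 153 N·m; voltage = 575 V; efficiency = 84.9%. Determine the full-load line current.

ω = 2π×3525/60 = 369.1 rad/s; P_out = τω = 153 × 369.1 = 56472 W
P_in = P_out / η = 56472 / 0.849 = 66516 W
I_L = P_in / (√3·V_L·cosφ) = 66516 / (1.732 × 575 × 0.81) = 82.5 A

82.5 A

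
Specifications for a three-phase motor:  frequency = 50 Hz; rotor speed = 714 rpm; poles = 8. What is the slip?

n_s = 120f/p = 120×50/8 = 750 rpm
s = (n_s − n)/n_s = (750 − 714)/750 = 0.0480

4.8 %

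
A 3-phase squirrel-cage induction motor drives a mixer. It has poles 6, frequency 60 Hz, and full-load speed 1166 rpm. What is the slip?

n_s = 120f/p = 120×60/6 = 1200 rpm
s = (n_s − n)/n_s = (1200 − 1166)/1200 = 0.0283

2.8 %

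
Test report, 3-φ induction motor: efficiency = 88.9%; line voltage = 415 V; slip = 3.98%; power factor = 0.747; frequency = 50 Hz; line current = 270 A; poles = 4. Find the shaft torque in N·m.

855 N·m

P_in = √3·V·I·cosφ = 1.732 × 415 × 270 × 0.747 = 144971 W
P_out = η·P_in = 0.889 × 144971 = 128879 W
n_s = 120×50/4 = 1500 rpm; n = 1500×(1−0.0398) = 1440 rpm
ω = 2π×1440/60 = 150.8 rad/s
τ = P_out/ω = 128879/150.8 = 855 N·m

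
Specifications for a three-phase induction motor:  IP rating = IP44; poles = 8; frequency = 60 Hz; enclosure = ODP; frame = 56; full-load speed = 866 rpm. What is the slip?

n_s = 120f/p = 120×60/8 = 900 rpm
s = (n_s − n)/n_s = (900 − 866)/900 = 0.0378

3.8 %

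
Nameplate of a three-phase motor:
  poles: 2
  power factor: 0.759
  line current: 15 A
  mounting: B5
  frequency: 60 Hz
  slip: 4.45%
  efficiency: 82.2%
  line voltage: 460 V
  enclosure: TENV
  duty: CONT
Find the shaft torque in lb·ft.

P_in = √3·V·I·cosφ = 1.732 × 460 × 15 × 0.759 = 9071 W
P_out = η·P_in = 0.822 × 9071 = 7456 W
n_s = 120×60/2 = 3600 rpm; n = 3600×(1−0.0445) = 3440 rpm
ω = 2π×3440/60 = 360.2 rad/s
τ = P_out/ω = 7456/360.2 = 20.7 N·m
In lb·ft: 20.7/1.356 = 15.3 lb·ft

15.3 lb·ft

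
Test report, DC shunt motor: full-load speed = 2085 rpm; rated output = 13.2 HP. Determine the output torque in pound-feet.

33.3 lb·ft

P_out = 13.2 × 746 = 9847 W
ω = 2π × 2085/60 = 218.3 rad/s
τ = P_out/ω = 9847/218.3 = 45.11 N·m
In lb·ft: 45.11/1.356 = 33.3 lb·ft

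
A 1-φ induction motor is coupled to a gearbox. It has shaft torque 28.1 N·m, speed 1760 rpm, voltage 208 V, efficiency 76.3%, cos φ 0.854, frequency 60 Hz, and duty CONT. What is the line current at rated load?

38.2 A

ω = 2π×1760/60 = 184.3 rad/s; P_out = τω = 28.1 × 184.3 = 5179 W
P_in = P_out / η = 5179 / 0.763 = 6788 W
I = P_in / (V·cosφ) = 6788 / (208 × 0.854) = 38.2 A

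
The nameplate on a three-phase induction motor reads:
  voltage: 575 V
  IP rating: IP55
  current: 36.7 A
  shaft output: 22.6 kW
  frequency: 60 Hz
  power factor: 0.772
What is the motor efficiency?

P_out = 22.6 kW = 22600 W
P_in = √3·V_L·I_L·cosφ = 1.732 × 575 × 36.7 × 0.772 = 28216 W
η = P_out / P_in = 22600 / 28216 = 0.801 = 80.1%

80.1 %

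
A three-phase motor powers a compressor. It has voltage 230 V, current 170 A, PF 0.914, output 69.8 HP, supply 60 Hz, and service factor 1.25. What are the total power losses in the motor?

P_in = √3·V·I·cosφ = 1.732×230×170×0.914 = 61897 W
P_out = 69.8×746 = 52071 W
Losses = P_in − P_out = 61897 − 52071 = 9826 W

9830 W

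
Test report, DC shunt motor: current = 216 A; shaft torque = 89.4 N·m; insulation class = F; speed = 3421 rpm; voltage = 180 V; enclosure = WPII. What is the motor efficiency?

82.4 %

ω = 2π × 3421/60 = 358.2 rad/s; P_out = τω = 89.4 × 358.2 = 32023 W
P_in = V·I = 180 × 216 = 38880 W
η = P_out / P_in = 32023 / 38880 = 0.824 = 82.4%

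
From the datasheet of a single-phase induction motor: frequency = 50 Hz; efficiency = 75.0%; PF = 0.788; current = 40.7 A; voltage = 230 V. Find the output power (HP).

7.42 HP

P_in = V·I·cosφ = 230 × 40.7 × 0.788 = 7376 W
P_out = η·P_in = 0.75 × 7376 = 5532 W
= 5532/746 = 7.42 HP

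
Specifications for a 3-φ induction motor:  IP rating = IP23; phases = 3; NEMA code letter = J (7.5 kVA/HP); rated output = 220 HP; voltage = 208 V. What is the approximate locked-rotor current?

4580 A

S_LR = 7.5 × 220 = 1650 kVA
I_LR = S_LR/(√3·V_L) = 1650000/(1.732×208) = 4580 A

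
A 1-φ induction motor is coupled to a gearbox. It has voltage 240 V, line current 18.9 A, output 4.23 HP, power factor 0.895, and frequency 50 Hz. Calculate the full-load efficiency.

77.7 %

P_out = 4.23 × 746 = 3156 W
P_in = V·I·cosφ = 240 × 18.9 × 0.895 = 4060 W
η = P_out / P_in = 3156 / 4060 = 0.777 = 77.7%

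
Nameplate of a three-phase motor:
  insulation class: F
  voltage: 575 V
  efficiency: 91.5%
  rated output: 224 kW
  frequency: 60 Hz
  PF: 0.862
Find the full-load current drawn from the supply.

285 A

P_out = 224 kW = 224000 W
P_in = P_out / η = 224000 / 0.915 = 244809 W
I_L = P_in / (√3·V_L·cosφ) = 244809 / (1.732 × 575 × 0.862) = 285 A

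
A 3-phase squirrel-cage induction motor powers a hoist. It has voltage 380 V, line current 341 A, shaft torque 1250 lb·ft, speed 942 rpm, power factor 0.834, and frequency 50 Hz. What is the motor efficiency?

τ = 1250 lb·ft × 1.356 = 1695 N·m
ω = 2π × 942/60 = 98.65 rad/s; P_out = τω = 1695 × 98.65 = 167212 W
P_in = √3·V_L·I_L·cosφ = 1.732 × 380 × 341 × 0.834 = 187177 W
η = P_out / P_in = 167212 / 187177 = 0.893 = 89.3%

89.3 %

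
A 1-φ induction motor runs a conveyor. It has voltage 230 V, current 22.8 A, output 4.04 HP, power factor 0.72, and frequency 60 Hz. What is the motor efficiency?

P_out = 4.04 × 746 = 3014 W
P_in = V·I·cosφ = 230 × 22.8 × 0.72 = 3776 W
η = P_out / P_in = 3014 / 3776 = 0.798 = 79.8%

79.8 %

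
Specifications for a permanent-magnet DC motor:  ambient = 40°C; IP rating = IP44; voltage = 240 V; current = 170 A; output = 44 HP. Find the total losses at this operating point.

7.98 kW

P_in = V·I = 240×170 = 40800 W
P_out = 44×746 = 32824 W
Losses = P_in − P_out = 40800 − 32824 = 7976 W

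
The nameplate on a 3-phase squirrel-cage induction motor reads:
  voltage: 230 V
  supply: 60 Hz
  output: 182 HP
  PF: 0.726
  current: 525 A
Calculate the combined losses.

16100 W

P_in = √3·V·I·cosφ = 1.732×230×525×0.726 = 151835 W
P_out = 182×746 = 135772 W
Losses = P_in − P_out = 151835 − 135772 = 16063 W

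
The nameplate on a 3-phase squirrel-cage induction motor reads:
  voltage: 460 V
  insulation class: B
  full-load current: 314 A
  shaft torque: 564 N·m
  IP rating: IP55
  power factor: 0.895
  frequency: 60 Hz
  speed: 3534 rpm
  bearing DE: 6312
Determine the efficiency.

ω = 2π × 3534/60 = 370.1 rad/s; P_out = τω = 564 × 370.1 = 208736 W
P_in = √3·V_L·I_L·cosφ = 1.732 × 460 × 314 × 0.895 = 223902 W
η = P_out / P_in = 208736 / 223902 = 0.932 = 93.2%

93.2 %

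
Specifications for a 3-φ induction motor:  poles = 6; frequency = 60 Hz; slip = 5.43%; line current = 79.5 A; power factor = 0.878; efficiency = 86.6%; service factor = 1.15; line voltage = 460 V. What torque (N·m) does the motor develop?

P_in = √3·V·I·cosφ = 1.732 × 460 × 79.5 × 0.878 = 55612 W
P_out = η·P_in = 0.866 × 55612 = 48160 W
n_s = 120×60/6 = 1200 rpm; n = 1200×(1−0.0543) = 1135 rpm
ω = 2π×1135/60 = 118.9 rad/s
τ = P_out/ω = 48160/118.9 = 405 N·m

405 N·m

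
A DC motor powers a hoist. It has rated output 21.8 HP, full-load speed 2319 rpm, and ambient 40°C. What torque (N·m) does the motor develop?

P_out = 21.8 × 746 = 16263 W
ω = 2π × 2319/60 = 242.8 rad/s
τ = P_out/ω = 16263/242.8 = 67 N·m

67 N·m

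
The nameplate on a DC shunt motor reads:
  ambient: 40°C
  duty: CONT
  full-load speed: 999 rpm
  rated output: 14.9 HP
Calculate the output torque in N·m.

106 N·m

P_out = 14.9 × 746 = 11115 W
ω = 2π × 999/60 = 104.6 rad/s
τ = P_out/ω = 11115/104.6 = 106 N·m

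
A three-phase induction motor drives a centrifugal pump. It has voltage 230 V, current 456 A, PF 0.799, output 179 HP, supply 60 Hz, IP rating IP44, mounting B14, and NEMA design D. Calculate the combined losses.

11.6 kW

P_in = √3·V·I·cosφ = 1.732×230×456×0.799 = 145140 W
P_out = 179×746 = 133534 W
Losses = P_in − P_out = 145140 − 133534 = 11606 W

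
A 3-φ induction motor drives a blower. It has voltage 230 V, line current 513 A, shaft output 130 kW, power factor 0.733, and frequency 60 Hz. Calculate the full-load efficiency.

P_out = 130 kW = 130000 W
P_in = √3·V_L·I_L·cosφ = 1.732 × 230 × 513 × 0.733 = 149795 W
η = P_out / P_in = 130000 / 149795 = 0.868 = 86.8%

86.8 %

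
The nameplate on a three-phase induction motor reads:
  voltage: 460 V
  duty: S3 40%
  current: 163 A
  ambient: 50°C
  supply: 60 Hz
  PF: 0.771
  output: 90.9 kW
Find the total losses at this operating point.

9.23 kW

P_in = √3·V·I·cosφ = 1.732×460×163×0.771 = 100126 W
P_out = 90900 W
Losses = P_in − P_out = 100126 − 90900 = 9226 W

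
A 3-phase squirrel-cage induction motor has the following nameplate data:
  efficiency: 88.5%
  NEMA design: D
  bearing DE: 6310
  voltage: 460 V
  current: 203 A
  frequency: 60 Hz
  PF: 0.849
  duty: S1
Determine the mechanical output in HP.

163 HP

P_in = √3·V·I·cosφ = 1.732 × 460 × 203 × 0.849 = 137312 W
P_out = η·P_in = 0.885 × 137312 = 121521 W
= 121521/746 = 163 HP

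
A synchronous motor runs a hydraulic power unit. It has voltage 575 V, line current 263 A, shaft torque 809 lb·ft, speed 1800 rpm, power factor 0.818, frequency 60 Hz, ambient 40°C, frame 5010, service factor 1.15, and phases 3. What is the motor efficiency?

τ = 809 lb·ft × 1.356 = 1097 N·m
ω = 2π × 1800/60 = 188.5 rad/s; P_out = τω = 1097 × 188.5 = 206785 W
P_in = √3·V_L·I_L·cosφ = 1.732 × 575 × 263 × 0.818 = 214252 W
η = P_out / P_in = 206785 / 214252 = 0.965 = 96.5%

96.5 %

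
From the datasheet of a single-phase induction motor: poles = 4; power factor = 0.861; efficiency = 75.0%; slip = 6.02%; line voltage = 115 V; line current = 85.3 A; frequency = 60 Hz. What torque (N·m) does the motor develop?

35.8 N·m

P_in = V·I·cosφ = 115 × 85.3 × 0.861 = 8446 W
P_out = η·P_in = 0.75 × 8446 = 6335 W
n_s = 120×60/4 = 1800 rpm; n = 1800×(1−0.0602) = 1692 rpm
ω = 2π×1692/60 = 177.2 rad/s
τ = P_out/ω = 6335/177.2 = 35.8 N·m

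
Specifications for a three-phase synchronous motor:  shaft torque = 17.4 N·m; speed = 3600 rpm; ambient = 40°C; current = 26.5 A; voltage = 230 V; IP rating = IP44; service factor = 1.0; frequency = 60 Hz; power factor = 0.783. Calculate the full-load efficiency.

ω = 2π × 3600/60 = 377 rad/s; P_out = τω = 17.4 × 377 = 6560 W
P_in = √3·V_L·I_L·cosφ = 1.732 × 230 × 26.5 × 0.783 = 8266 W
η = P_out / P_in = 6560 / 8266 = 0.794 = 79.4%

79.4 %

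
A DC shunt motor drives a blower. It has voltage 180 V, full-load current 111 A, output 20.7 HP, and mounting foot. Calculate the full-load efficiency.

77.3 %

P_out = 20.7 × 746 = 15442 W
P_in = V·I = 180 × 111 = 19980 W
η = P_out / P_in = 15442 / 19980 = 0.773 = 77.3%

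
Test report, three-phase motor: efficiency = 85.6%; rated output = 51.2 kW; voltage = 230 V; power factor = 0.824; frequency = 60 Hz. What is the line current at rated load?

182 A

P_out = 51.2 kW = 51200 W
P_in = P_out / η = 51200 / 0.856 = 59813 W
I_L = P_in / (√3·V_L·cosφ) = 59813 / (1.732 × 230 × 0.824) = 182 A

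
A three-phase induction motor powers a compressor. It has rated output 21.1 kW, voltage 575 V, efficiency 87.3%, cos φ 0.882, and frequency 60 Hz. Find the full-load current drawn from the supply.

27.5 A

P_out = 21.1 kW = 21100 W
P_in = P_out / η = 21100 / 0.873 = 24170 W
I_L = P_in / (√3·V_L·cosφ) = 24170 / (1.732 × 575 × 0.882) = 27.5 A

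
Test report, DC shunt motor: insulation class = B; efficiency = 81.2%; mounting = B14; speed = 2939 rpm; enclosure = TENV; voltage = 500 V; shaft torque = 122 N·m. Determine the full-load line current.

ω = 2π×2939/60 = 307.8 rad/s; P_out = τω = 122 × 307.8 = 37552 W
P_in = P_out / η = 37552 / 0.812 = 46246 W
I = P_in / V = 46246 / 500 = 92.5 A

92.5 A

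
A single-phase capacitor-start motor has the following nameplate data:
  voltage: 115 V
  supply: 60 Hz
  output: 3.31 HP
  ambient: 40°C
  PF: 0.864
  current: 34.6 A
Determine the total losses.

969 W

P_in = V·I·cosφ = 115×34.6×0.864 = 3438 W
P_out = 3.31×746 = 2469 W
Losses = P_in − P_out = 3438 − 2469 = 969 W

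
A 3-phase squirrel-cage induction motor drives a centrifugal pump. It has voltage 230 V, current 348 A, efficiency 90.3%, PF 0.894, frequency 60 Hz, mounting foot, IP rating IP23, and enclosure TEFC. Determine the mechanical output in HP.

P_in = √3·V·I·cosφ = 1.732 × 230 × 348 × 0.894 = 123935 W
P_out = η·P_in = 0.903 × 123935 = 111913 W
= 111913/746 = 150 HP

150 HP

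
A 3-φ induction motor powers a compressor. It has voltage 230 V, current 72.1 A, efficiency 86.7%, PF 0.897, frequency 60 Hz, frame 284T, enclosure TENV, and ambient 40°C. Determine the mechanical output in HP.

P_in = √3·V·I·cosφ = 1.732 × 230 × 72.1 × 0.897 = 25763 W
P_out = η·P_in = 0.867 × 25763 = 22337 W
= 22337/746 = 29.9 HP

29.9 HP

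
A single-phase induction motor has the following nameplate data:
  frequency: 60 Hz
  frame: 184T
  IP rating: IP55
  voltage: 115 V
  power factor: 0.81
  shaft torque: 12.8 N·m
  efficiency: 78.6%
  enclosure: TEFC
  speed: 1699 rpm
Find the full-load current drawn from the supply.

ω = 2π×1699/60 = 177.9 rad/s; P_out = τω = 12.8 × 177.9 = 2277 W
P_in = P_out / η = 2277 / 0.786 = 2897 W
I = P_in / (V·cosφ) = 2897 / (115 × 0.81) = 31.1 A

31.1 A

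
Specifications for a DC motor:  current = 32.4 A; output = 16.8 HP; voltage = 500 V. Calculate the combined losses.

P_in = V·I = 500×32.4 = 16200 W
P_out = 16.8×746 = 12533 W
Losses = P_in − P_out = 16200 − 12533 = 3667 W

3.67 kW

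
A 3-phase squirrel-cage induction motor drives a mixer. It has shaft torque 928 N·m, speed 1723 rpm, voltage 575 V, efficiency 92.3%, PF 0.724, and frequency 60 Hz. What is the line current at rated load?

252 A

ω = 2π×1723/60 = 180.4 rad/s; P_out = τω = 928 × 180.4 = 167411 W
P_in = P_out / η = 167411 / 0.923 = 181377 W
I_L = P_in / (√3·V_L·cosφ) = 181377 / (1.732 × 575 × 0.724) = 252 A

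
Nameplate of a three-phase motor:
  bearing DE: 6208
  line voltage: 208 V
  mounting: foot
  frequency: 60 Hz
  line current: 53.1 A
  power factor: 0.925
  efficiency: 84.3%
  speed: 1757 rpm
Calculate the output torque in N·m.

P_in = √3·V·I·cosφ = 1.732 × 208 × 53.1 × 0.925 = 17695 W
P_out = η·P_in = 0.843 × 17695 = 14917 W
n = 1757 rpm
ω = 2π×1757/60 = 184 rad/s
τ = P_out/ω = 14917/184 = 81.1 N·m

81.1 N·m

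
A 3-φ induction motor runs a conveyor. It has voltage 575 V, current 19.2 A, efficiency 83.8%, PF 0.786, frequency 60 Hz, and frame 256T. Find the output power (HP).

P_in = √3·V·I·cosφ = 1.732 × 575 × 19.2 × 0.786 = 15029 W
P_out = η·P_in = 0.838 × 15029 = 12594 W
= 12594/746 = 16.9 HP

16.9 HP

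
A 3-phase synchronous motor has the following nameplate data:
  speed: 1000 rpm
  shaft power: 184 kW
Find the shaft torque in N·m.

1760 N·m

ω = 2π × 1000/60 = 104.7 rad/s
τ = P/ω = 184000/104.7 = 1760 N·m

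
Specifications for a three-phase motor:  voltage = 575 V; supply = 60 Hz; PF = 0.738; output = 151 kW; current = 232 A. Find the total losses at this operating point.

19.5 kW

P_in = √3·V·I·cosφ = 1.732×575×232×0.738 = 170514 W
P_out = 151000 W
Losses = P_in − P_out = 170514 − 151000 = 19514 W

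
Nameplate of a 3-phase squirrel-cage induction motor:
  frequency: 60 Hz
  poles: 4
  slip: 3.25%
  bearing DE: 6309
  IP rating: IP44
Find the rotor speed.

1742 rpm

n_s = 120f/p = 120×60/4 = 1800 rpm
n = n_s(1 − s) = 1800 × (1 − 0.0325) = 1742 rpm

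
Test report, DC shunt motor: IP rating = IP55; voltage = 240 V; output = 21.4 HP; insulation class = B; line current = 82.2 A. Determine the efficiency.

P_out = 21.4 × 746 = 15964 W
P_in = V·I = 240 × 82.2 = 19728 W
η = P_out / P_in = 15964 / 19728 = 0.809 = 80.9%

80.9 %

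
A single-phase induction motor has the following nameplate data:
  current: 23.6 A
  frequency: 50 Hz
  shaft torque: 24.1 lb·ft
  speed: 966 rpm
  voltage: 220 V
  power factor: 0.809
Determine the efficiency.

78.7 %

τ = 24.1 lb·ft × 1.356 = 32.68 N·m
ω = 2π × 966/60 = 101.2 rad/s; P_out = τω = 32.68 × 101.2 = 3307 W
P_in = V·I·cosφ = 220 × 23.6 × 0.809 = 4200 W
η = P_out / P_in = 3307 / 4200 = 0.787 = 78.7%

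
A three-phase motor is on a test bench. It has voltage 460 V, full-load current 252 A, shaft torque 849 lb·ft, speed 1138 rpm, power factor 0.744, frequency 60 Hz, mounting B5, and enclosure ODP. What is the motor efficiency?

91.8 %

τ = 849 lb·ft × 1.356 = 1151 N·m
ω = 2π × 1138/60 = 119.2 rad/s; P_out = τω = 1151 × 119.2 = 137199 W
P_in = √3·V_L·I_L·cosφ = 1.732 × 460 × 252 × 0.744 = 149375 W
η = P_out / P_in = 137199 / 149375 = 0.918 = 91.8%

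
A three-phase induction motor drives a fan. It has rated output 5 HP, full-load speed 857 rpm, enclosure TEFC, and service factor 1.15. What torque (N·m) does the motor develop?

P_out = 5 × 746 = 3730 W
ω = 2π × 857/60 = 89.74 rad/s
τ = P_out/ω = 3730/89.74 = 41.6 N·m

41.6 N·m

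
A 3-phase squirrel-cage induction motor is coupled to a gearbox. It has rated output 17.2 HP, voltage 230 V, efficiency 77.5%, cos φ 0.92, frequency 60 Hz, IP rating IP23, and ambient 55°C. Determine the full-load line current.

P_out = 17.2 × 746 = 12831 W
P_in = P_out / η = 12831 / 0.775 = 16556 W
I_L = P_in / (√3·V_L·cosφ) = 16556 / (1.732 × 230 × 0.92) = 45.2 A

45.2 A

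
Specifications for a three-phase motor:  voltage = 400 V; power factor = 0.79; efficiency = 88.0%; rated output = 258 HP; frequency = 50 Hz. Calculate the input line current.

P_out = 258 × 746 = 192468 W
P_in = P_out / η = 192468 / 0.880 = 218714 W
I_L = P_in / (√3·V_L·cosφ) = 218714 / (1.732 × 400 × 0.79) = 400 A

400 A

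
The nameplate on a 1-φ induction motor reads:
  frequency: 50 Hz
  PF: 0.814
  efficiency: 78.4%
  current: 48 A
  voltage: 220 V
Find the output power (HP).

9.03 HP

P_in = V·I·cosφ = 220 × 48 × 0.814 = 8596 W
P_out = η·P_in = 0.784 × 8596 = 6739 W
= 6739/746 = 9.03 HP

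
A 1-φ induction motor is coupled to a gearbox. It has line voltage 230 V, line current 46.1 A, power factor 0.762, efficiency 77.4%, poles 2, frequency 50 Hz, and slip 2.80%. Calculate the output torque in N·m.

P_in = V·I·cosφ = 230 × 46.1 × 0.762 = 8079 W
P_out = η·P_in = 0.774 × 8079 = 6253 W
n_s = 120×50/2 = 3000 rpm; n = 3000×(1−0.028) = 2916 rpm
ω = 2π×2916/60 = 305.4 rad/s
τ = P_out/ω = 6253/305.4 = 20.5 N·m

20.5 N·m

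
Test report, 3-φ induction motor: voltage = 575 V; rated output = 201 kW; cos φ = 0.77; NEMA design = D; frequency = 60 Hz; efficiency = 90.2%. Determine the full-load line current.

291 A

P_out = 201 kW = 201000 W
P_in = P_out / η = 201000 / 0.902 = 222838 W
I_L = P_in / (√3·V_L·cosφ) = 222838 / (1.732 × 575 × 0.77) = 291 A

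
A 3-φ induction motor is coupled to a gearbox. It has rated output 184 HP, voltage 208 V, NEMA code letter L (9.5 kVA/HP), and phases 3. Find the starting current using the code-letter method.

4850 A

S_LR = 9.5 × 184 = 1748 kVA
I_LR = S_LR/(√3·V_L) = 1748000/(1.732×208) = 4850 A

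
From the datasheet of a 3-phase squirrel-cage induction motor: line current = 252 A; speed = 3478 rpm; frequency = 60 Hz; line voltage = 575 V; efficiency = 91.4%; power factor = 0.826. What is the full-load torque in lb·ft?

384 lb·ft

P_in = √3·V·I·cosφ = 1.732 × 575 × 252 × 0.826 = 207299 W
P_out = η·P_in = 0.914 × 207299 = 189471 W
n = 3478 rpm
ω = 2π×3478/60 = 364.2 rad/s
τ = P_out/ω = 189471/364.2 = 520.2 N·m
In lb·ft: 520.2/1.356 = 384 lb·ft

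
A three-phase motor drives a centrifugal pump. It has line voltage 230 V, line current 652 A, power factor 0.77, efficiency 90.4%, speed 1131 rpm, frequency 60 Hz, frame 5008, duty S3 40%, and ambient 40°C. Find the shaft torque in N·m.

P_in = √3·V·I·cosφ = 1.732 × 230 × 652 × 0.77 = 199993 W
P_out = η·P_in = 0.904 × 199993 = 180794 W
n = 1131 rpm
ω = 2π×1131/60 = 118.4 rad/s
τ = P_out/ω = 180794/118.4 = 1530 N·m

1530 N·m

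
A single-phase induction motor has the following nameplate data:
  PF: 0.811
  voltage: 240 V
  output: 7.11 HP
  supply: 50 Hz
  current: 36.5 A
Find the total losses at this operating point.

1.8 kW

P_in = V·I·cosφ = 240×36.5×0.811 = 7104 W
P_out = 7.11×746 = 5304 W
Losses = P_in − P_out = 7104 − 5304 = 1800 W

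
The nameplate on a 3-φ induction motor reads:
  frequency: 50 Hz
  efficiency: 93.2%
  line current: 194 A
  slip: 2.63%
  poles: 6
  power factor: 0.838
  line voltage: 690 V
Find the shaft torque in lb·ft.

P_in = √3·V·I·cosφ = 1.732 × 690 × 194 × 0.838 = 194287 W
P_out = η·P_in = 0.932 × 194287 = 181075 W
n_s = 120×50/6 = 1000 rpm; n = 1000×(1−0.0263) = 974 rpm
ω = 2π×974/60 = 102 rad/s
τ = P_out/ω = 181075/102 = 1775 N·m
In lb·ft: 1775/1.356 = 1310 lb·ft

1310 lb·ft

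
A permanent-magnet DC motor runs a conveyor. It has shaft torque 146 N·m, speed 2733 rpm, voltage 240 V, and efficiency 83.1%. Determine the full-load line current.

ω = 2π×2733/60 = 286.2 rad/s; P_out = τω = 146 × 286.2 = 41785 W
P_in = P_out / η = 41785 / 0.831 = 50283 W
I = P_in / V = 50283 / 240 = 210 A

210 A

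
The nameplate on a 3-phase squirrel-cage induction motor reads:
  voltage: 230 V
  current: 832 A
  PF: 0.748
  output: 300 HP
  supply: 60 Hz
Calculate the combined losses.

24.1 kW

P_in = √3·V·I·cosφ = 1.732×230×832×0.748 = 247914 W
P_out = 300×746 = 223800 W
Losses = P_in − P_out = 247914 − 223800 = 24114 W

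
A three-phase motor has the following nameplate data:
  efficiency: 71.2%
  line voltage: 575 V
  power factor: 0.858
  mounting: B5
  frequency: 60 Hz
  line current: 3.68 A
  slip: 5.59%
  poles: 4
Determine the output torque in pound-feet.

P_in = √3·V·I·cosφ = 1.732 × 575 × 3.68 × 0.858 = 3144 W
P_out = η·P_in = 0.712 × 3144 = 2239 W
n_s = 120×60/4 = 1800 rpm; n = 1800×(1−0.0559) = 1699 rpm
ω = 2π×1699/60 = 177.9 rad/s
τ = P_out/ω = 2239/177.9 = 12.59 N·m
In lb·ft: 12.59/1.356 = 9.28 lb·ft

9.28 lb·ft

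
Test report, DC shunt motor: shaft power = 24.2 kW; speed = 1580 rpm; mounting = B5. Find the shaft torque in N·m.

146 N·m

ω = 2π × 1580/60 = 165.5 rad/s
τ = P/ω = 24200/165.5 = 146 N·m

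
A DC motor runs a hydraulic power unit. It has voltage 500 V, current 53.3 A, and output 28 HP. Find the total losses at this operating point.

5760 W

P_in = V·I = 500×53.3 = 26650 W
P_out = 28×746 = 20888 W
Losses = P_in − P_out = 26650 − 20888 = 5762 W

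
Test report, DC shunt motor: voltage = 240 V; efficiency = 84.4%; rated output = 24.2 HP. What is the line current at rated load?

P_out = 24.2 × 746 = 18053 W
P_in = P_out / η = 18053 / 0.844 = 21390 W
I = P_in / V = 21390 / 240 = 89.1 A

89.1 A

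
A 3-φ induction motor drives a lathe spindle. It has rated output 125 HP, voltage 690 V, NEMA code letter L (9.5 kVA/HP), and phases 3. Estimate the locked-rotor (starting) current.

S_LR = 9.5 × 125 = 1187.5 kVA
I_LR = S_LR/(√3·V_L) = 1187500/(1.732×690) = 994 A

994 A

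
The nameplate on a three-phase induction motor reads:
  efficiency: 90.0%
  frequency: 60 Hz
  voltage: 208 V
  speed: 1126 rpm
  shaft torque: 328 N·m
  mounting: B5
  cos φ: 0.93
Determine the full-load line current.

ω = 2π×1126/60 = 117.9 rad/s; P_out = τω = 328 × 117.9 = 38671 W
P_in = P_out / η = 38671 / 0.900 = 42968 W
I_L = P_in / (√3·V_L·cosφ) = 42968 / (1.732 × 208 × 0.93) = 128 A

128 A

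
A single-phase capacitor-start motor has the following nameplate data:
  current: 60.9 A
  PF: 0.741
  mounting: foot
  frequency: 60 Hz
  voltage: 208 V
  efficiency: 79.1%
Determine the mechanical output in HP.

9.95 HP

P_in = V·I·cosφ = 208 × 60.9 × 0.741 = 9386 W
P_out = η·P_in = 0.791 × 9386 = 7424 W
= 7424/746 = 9.95 HP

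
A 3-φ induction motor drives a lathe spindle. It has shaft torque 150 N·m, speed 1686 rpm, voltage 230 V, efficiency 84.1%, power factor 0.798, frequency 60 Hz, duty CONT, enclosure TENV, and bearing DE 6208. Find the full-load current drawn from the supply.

99.1 A

ω = 2π×1686/60 = 176.6 rad/s; P_out = τω = 150 × 176.6 = 26490 W
P_in = P_out / η = 26490 / 0.841 = 31498 W
I_L = P_in / (√3·V_L·cosφ) = 31498 / (1.732 × 230 × 0.798) = 99.1 A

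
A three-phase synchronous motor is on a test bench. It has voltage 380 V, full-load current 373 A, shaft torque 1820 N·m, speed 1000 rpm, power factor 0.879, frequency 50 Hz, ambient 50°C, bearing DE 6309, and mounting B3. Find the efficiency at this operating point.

88.3 %

ω = 2π × 1000/60 = 104.7 rad/s; P_out = τω = 1820 × 104.7 = 190554 W
P_in = √3·V_L·I_L·cosφ = 1.732 × 380 × 373 × 0.879 = 215789 W
η = P_out / P_in = 190554 / 215789 = 0.883 = 88.3%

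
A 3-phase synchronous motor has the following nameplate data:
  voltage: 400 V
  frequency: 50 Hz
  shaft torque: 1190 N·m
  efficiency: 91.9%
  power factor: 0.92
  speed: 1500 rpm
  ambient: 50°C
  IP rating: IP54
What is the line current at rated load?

319 A

ω = 2π×1500/60 = 157.1 rad/s; P_out = τω = 1190 × 157.1 = 186949 W
P_in = P_out / η = 186949 / 0.919 = 203427 W
I_L = P_in / (√3·V_L·cosφ) = 203427 / (1.732 × 400 × 0.92) = 319 A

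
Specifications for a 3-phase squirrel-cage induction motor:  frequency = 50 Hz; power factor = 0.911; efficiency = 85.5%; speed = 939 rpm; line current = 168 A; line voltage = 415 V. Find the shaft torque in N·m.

957 N·m

P_in = √3·V·I·cosφ = 1.732 × 415 × 168 × 0.911 = 110008 W
P_out = η·P_in = 0.855 × 110008 = 94057 W
n = 939 rpm
ω = 2π×939/60 = 98.33 rad/s
τ = P_out/ω = 94057/98.33 = 957 N·m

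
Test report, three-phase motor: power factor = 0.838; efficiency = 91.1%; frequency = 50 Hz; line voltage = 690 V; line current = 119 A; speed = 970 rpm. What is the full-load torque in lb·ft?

P_in = √3·V·I·cosφ = 1.732 × 690 × 119 × 0.838 = 119176 W
P_out = η·P_in = 0.911 × 119176 = 108569 W
n = 970 rpm
ω = 2π×970/60 = 101.6 rad/s
τ = P_out/ω = 108569/101.6 = 1069 N·m
In lb·ft: 1069/1.356 = 788 lb·ft

788 lb·ft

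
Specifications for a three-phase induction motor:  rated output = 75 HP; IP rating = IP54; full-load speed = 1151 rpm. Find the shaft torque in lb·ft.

P_out = 75 × 746 = 55950 W
ω = 2π × 1151/60 = 120.5 rad/s
τ = P_out/ω = 55950/120.5 = 464.3 N·m
In lb·ft: 464.3/1.356 = 342 lb·ft

342 lb·ft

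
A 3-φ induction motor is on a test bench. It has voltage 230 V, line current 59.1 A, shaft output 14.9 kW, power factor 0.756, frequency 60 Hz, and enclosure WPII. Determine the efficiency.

P_out = 14.9 kW = 14900 W
P_in = √3·V_L·I_L·cosφ = 1.732 × 230 × 59.1 × 0.756 = 17799 W
η = P_out / P_in = 14900 / 17799 = 0.837 = 83.7%

83.7 %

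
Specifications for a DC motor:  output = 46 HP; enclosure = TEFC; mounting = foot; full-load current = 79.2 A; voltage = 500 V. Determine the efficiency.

86.7 %

P_out = 46 × 746 = 34316 W
P_in = V·I = 500 × 79.2 = 39600 W
η = P_out / P_in = 34316 / 39600 = 0.867 = 86.7%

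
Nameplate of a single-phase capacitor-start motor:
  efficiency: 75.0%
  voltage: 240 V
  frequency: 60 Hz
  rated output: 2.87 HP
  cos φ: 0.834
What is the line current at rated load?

P_out = 2.87 × 746 = 2141 W
P_in = P_out / η = 2141 / 0.750 = 2855 W
I = P_in / (V·cosφ) = 2855 / (240 × 0.834) = 14.3 A

14.3 A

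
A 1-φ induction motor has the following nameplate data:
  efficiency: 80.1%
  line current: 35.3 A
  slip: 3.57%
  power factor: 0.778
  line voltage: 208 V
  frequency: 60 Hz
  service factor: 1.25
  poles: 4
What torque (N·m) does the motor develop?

25.2 N·m

P_in = V·I·cosφ = 208 × 35.3 × 0.778 = 5712 W
P_out = η·P_in = 0.801 × 5712 = 4575 W
n_s = 120×60/4 = 1800 rpm; n = 1800×(1−0.0357) = 1736 rpm
ω = 2π×1736/60 = 181.8 rad/s
τ = P_out/ω = 4575/181.8 = 25.2 N·m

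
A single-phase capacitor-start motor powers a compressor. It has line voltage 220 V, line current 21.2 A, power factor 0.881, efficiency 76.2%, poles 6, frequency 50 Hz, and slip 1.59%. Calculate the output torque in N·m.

30.4 N·m

P_in = V·I·cosφ = 220 × 21.2 × 0.881 = 4109 W
P_out = η·P_in = 0.762 × 4109 = 3131 W
n_s = 120×50/6 = 1000 rpm; n = 1000×(1−0.0159) = 984 rpm
ω = 2π×984/60 = 103 rad/s
τ = P_out/ω = 3131/103 = 30.4 N·m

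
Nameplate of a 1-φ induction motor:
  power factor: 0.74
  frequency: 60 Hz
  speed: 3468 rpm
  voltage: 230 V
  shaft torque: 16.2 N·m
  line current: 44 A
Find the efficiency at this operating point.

ω = 2π × 3468/60 = 363.2 rad/s; P_out = τω = 16.2 × 363.2 = 5884 W
P_in = V·I·cosφ = 230 × 44 × 0.74 = 7489 W
η = P_out / P_in = 5884 / 7489 = 0.786 = 78.6%

78.6 %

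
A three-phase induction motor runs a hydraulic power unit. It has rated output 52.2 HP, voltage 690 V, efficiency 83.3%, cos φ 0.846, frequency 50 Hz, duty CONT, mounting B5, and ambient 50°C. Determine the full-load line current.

46.2 A

P_out = 52.2 × 746 = 38941 W
P_in = P_out / η = 38941 / 0.833 = 46748 W
I_L = P_in / (√3·V_L·cosφ) = 46748 / (1.732 × 690 × 0.846) = 46.2 A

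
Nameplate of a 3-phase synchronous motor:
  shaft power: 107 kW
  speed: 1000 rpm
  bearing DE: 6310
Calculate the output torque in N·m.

ω = 2π × 1000/60 = 104.7 rad/s
τ = P/ω = 107000/104.7 = 1020 N·m

1020 N·m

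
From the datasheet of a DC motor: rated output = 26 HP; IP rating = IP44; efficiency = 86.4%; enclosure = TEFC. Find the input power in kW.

P_out = 26 × 746 = 19396 W
P_in = P_out/η = 19396/0.864 = 22449 W = 22.4 kW

22.4 kW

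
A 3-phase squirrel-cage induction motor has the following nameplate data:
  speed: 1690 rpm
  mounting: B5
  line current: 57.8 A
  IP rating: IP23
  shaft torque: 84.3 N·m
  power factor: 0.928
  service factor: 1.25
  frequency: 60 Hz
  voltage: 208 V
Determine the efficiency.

ω = 2π × 1690/60 = 177 rad/s; P_out = τω = 84.3 × 177 = 14921 W
P_in = √3·V_L·I_L·cosφ = 1.732 × 208 × 57.8 × 0.928 = 19324 W
η = P_out / P_in = 14921 / 19324 = 0.772 = 77.2%

77.2 %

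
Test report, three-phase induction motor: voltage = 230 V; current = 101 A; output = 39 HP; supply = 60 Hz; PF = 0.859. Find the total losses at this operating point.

5470 W

P_in = √3·V·I·cosφ = 1.732×230×101×0.859 = 34561 W
P_out = 39×746 = 29094 W
Losses = P_in − P_out = 34561 − 29094 = 5467 W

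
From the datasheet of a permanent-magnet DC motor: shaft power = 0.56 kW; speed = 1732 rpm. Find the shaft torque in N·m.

3.09 N·m

ω = 2π × 1732/60 = 181.4 rad/s
τ = P/ω = 560/181.4 = 3.09 N·m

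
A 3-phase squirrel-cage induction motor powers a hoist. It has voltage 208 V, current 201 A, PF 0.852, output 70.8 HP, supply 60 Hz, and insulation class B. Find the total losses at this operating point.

8880 W

P_in = √3·V·I·cosφ = 1.732×208×201×0.852 = 61695 W
P_out = 70.8×746 = 52817 W
Losses = P_in − P_out = 61695 − 52817 = 8878 W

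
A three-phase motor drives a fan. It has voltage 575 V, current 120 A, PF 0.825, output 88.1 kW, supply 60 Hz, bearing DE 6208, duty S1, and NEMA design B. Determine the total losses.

10500 W

P_in = √3·V·I·cosφ = 1.732×575×120×0.825 = 98594 W
P_out = 88100 W
Losses = P_in − P_out = 98594 − 88100 = 10494 W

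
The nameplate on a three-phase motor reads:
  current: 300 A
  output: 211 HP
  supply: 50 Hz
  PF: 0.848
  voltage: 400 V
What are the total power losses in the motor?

P_in = √3·V·I·cosφ = 1.732×400×300×0.848 = 176248 W
P_out = 211×746 = 157406 W
Losses = P_in − P_out = 176248 − 157406 = 18842 W

18800 W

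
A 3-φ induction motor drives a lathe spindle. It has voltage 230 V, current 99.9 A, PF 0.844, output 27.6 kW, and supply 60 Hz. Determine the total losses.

P_in = √3·V·I·cosφ = 1.732×230×99.9×0.844 = 33588 W
P_out = 27600 W
Losses = P_in − P_out = 33588 − 27600 = 5988 W

5.99 kW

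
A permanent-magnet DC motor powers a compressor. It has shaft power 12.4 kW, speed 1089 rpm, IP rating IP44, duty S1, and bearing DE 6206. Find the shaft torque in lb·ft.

80.2 lb·ft

ω = 2π × 1089/60 = 114 rad/s
τ = P/ω = 12400/114 = 108.8 N·m
In lb·ft: 108.8/1.356 = 80.2 lb·ft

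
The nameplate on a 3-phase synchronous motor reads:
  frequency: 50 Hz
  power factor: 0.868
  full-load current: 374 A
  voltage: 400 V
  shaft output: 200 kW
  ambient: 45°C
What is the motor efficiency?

88.9 %

P_out = 200 kW = 200000 W
P_in = √3·V_L·I_L·cosφ = 1.732 × 400 × 374 × 0.868 = 224905 W
η = P_out / P_in = 200000 / 224905 = 0.889 = 88.9%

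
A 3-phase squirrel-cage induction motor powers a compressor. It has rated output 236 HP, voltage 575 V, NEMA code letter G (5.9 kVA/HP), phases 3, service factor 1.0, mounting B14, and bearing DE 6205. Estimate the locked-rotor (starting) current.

S_LR = 5.9 × 236 = 1392.4 kVA
I_LR = S_LR/(√3·V_L) = 1392400/(1.732×575) = 1400 A

1400 A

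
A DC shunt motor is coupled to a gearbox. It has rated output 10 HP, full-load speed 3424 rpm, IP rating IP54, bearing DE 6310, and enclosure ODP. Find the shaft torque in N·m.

20.8 N·m

P_out = 10 × 746 = 7460 W
ω = 2π × 3424/60 = 358.6 rad/s
τ = P_out/ω = 7460/358.6 = 20.8 N·m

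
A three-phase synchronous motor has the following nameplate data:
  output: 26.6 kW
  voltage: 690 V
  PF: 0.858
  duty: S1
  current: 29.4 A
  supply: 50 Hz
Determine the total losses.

P_in = √3·V·I·cosφ = 1.732×690×29.4×0.858 = 30146 W
P_out = 26600 W
Losses = P_in − P_out = 30146 − 26600 = 3546 W

3.55 kW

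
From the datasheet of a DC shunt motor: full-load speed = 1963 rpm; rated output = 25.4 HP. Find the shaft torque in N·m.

92.2 N·m

P_out = 25.4 × 746 = 18948 W
ω = 2π × 1963/60 = 205.6 rad/s
τ = P_out/ω = 18948/205.6 = 92.2 N·m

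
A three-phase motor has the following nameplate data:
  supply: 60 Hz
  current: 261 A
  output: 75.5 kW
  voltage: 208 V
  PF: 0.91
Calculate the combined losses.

10.1 kW

P_in = √3·V·I·cosφ = 1.732×208×261×0.91 = 85564 W
P_out = 75500 W
Losses = P_in − P_out = 85564 − 75500 = 10064 W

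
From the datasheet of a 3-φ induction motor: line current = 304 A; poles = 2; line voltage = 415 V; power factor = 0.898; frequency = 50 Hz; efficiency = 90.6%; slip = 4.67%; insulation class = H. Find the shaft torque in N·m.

594 N·m

P_in = √3·V·I·cosφ = 1.732 × 415 × 304 × 0.898 = 196221 W
P_out = η·P_in = 0.906 × 196221 = 177776 W
n_s = 120×50/2 = 3000 rpm; n = 3000×(1−0.0467) = 2860 rpm
ω = 2π×2860/60 = 299.5 rad/s
τ = P_out/ω = 177776/299.5 = 594 N·m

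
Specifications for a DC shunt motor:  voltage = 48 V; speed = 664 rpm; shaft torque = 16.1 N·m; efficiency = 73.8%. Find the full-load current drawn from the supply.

ω = 2π×664/60 = 69.53 rad/s; P_out = τω = 16.1 × 69.53 = 1119 W
P_in = P_out / η = 1119 / 0.738 = 1516 W
I = P_in / V = 1516 / 48 = 31.6 A

31.6 A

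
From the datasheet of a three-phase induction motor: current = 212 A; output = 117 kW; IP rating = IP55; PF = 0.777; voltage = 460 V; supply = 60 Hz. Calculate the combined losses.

P_in = √3·V·I·cosφ = 1.732×460×212×0.777 = 131239 W
P_out = 117000 W
Losses = P_in − P_out = 131239 − 117000 = 14239 W

14200 W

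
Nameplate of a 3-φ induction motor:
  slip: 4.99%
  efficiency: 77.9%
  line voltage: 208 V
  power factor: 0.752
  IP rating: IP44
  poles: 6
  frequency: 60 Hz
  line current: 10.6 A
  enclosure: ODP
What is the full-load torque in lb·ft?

P_in = √3·V·I·cosφ = 1.732 × 208 × 10.6 × 0.752 = 2872 W
P_out = η·P_in = 0.779 × 2872 = 2237 W
n_s = 120×60/6 = 1200 rpm; n = 1200×(1−0.0499) = 1140 rpm
ω = 2π×1140/60 = 119.4 rad/s
τ = P_out/ω = 2237/119.4 = 18.74 N·m
In lb·ft: 18.74/1.356 = 13.8 lb·ft

13.8 lb·ft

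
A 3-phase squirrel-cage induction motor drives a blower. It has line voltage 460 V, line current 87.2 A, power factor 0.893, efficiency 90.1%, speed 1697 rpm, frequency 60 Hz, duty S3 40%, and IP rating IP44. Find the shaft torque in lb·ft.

P_in = √3·V·I·cosφ = 1.732 × 460 × 87.2 × 0.893 = 62040 W
P_out = η·P_in = 0.901 × 62040 = 55898 W
n = 1697 rpm
ω = 2π×1697/60 = 177.7 rad/s
τ = P_out/ω = 55898/177.7 = 314.6 N·m
In lb·ft: 314.6/1.356 = 232 lb·ft

232 lb·ft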